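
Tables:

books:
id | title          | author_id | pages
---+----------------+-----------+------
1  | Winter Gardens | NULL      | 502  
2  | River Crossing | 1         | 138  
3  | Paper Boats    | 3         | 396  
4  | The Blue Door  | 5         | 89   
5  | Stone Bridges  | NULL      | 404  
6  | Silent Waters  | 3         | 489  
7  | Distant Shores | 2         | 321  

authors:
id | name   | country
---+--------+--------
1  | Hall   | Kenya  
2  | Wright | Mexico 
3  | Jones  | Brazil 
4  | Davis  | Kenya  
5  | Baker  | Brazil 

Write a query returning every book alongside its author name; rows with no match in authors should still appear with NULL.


LEFT JOIN keeps every row from books (the left table); where author_id has no match in authors, the author columns become NULL. Walk through each book:
  - book 1 (Winter Gardens): author_id=NULL, no match -> kept with NULL
  - book 2 (River Crossing): author_id=1 -> matches Hall
  - book 3 (Paper Boats): author_id=3 -> matches Jones
  - book 4 (The Blue Door): author_id=5 -> matches Baker
  - book 5 (Stone Bridges): author_id=NULL, no match -> kept with NULL
  - book 6 (Silent Waters): author_id=3 -> matches Jones
  - book 7 (Distant Shores): author_id=2 -> matches Wright
All 7 rows appear; 2 have NULL author.

SQL:
SELECT a.title, b.name AS author
FROM books a
LEFT JOIN authors b ON a.author_id = b.id

Result:
title          | author
---------------+-------
Winter Gardens | NULL  
River Crossing | Hall  
Paper Boats    | Jones 
The Blue Door  | Baker 
Stone Bridges  | NULL  
Silent Waters  | Jones 
Distant Shores | Wright


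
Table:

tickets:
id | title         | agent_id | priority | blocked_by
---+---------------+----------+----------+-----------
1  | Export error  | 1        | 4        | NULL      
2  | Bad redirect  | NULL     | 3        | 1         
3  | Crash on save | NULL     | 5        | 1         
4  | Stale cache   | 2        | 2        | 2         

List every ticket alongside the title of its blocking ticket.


This is a self-join: tickets is joined to a second copy of itself, matching each row's blocked_by to another row's id. Use LEFT JOIN so rows with blocked_by=NULL are kept.
  - ticket 1 (Export error): blocked_by=NULL -> NULL
  - ticket 2 (Bad redirect): blocked_by=1 -> Export error
  - ticket 3 (Crash on save): blocked_by=1 -> Export error
  - ticket 4 (Stale cache): blocked_by=2 -> Bad redirect

SQL:
SELECT a.title AS item, b.title AS blocked_by
FROM tickets a
LEFT JOIN tickets b ON a.blocked_by = b.id

Result:
item          | blocked_by  
--------------+-------------
Export error  | NULL        
Bad redirect  | Export error
Crash on save | Export error
Stale cache   | Bad redirect


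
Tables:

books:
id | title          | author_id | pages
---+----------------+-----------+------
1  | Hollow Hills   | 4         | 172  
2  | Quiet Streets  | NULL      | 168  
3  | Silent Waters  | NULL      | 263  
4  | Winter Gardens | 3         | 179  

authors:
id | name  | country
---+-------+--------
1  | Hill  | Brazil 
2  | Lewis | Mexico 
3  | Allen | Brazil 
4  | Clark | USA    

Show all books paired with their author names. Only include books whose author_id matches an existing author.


INNER JOIN keeps only books rows whose author_id matches an id in authors. Walk through each book:
  - book 1 (Hollow Hills): author_id=4 -> matches Clark
  - book 2 (Quiet Streets): author_id=NULL, no match -> dropped
  - book 3 (Silent Waters): author_id=NULL, no match -> dropped
  - book 4 (Winter Gardens): author_id=3 -> matches Allen
So 2 of 4 rows are dropped.

SQL:
SELECT a.title, b.name AS author
FROM books a
INNER JOIN authors b ON a.author_id = b.id

Result:
title          | author
---------------+-------
Hollow Hills   | Clark 
Winter Gardens | Allen 


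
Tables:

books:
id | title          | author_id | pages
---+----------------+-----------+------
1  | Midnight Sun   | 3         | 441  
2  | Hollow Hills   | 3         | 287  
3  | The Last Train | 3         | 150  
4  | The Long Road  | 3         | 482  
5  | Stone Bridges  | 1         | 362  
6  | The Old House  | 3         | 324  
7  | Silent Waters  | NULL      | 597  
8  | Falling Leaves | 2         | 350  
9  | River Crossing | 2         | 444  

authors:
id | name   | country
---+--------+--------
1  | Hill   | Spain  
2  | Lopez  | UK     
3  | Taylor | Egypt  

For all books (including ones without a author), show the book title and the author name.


LEFT JOIN keeps every row from books (the left table); where author_id has no match in authors, the author columns become NULL. Walk through each book:
  - book 1 (Midnight Sun): author_id=3 -> matches Taylor
  - book 2 (Hollow Hills): author_id=3 -> matches Taylor
  - book 3 (The Last Train): author_id=3 -> matches Taylor
  - book 4 (The Long Road): author_id=3 -> matches Taylor
  - book 5 (Stone Bridges): author_id=1 -> matches Hill
  - book 6 (The Old House): author_id=3 -> matches Taylor
  - book 7 (Silent Waters): author_id=NULL, no match -> kept with NULL
  - book 8 (Falling Leaves): author_id=2 -> matches Lopez
  - book 9 (River Crossing): author_id=2 -> matches Lopez
All 9 rows appear; 1 has NULL author.

SQL:
SELECT a.title, b.name AS author
FROM books a
LEFT JOIN authors b ON a.author_id = b.id

Result:
title          | author
---------------+-------
Midnight Sun   | Taylor
Hollow Hills   | Taylor
The Last Train | Taylor
The Long Road  | Taylor
Stone Bridges  | Hill  
The Old House  | Taylor
Silent Waters  | NULL  
Falling Leaves | Lopez 
River Crossing | Lopez 


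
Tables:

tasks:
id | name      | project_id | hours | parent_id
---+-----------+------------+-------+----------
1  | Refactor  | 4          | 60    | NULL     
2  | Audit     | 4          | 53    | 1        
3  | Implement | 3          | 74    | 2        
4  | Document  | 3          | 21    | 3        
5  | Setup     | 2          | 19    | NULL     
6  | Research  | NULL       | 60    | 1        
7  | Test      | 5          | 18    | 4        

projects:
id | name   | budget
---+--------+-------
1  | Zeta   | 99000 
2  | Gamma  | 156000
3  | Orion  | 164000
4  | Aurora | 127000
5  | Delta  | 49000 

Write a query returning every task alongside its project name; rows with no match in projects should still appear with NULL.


LEFT JOIN keeps every row from tasks (the left table); where project_id has no match in projects, the project columns become NULL. Walk through each task:
  - task 1 (Refactor): project_id=4 -> matches Aurora
  - task 2 (Audit): project_id=4 -> matches Aurora
  - task 3 (Implement): project_id=3 -> matches Orion
  - task 4 (Document): project_id=3 -> matches Orion
  - task 5 (Setup): project_id=2 -> matches Gamma
  - task 6 (Research): project_id=NULL, no match -> kept with NULL
  - task 7 (Test): project_id=5 -> matches Delta
All 7 rows appear; 1 has NULL project.

SQL:
SELECT a.name, b.name AS project
FROM tasks a
LEFT JOIN projects b ON a.project_id = b.id

Result:
name      | project
----------+--------
Refactor  | Aurora 
Audit     | Aurora 
Implement | Orion  
Document  | Orion  
Setup     | Gamma  
Research  | NULL   
Test      | Delta  


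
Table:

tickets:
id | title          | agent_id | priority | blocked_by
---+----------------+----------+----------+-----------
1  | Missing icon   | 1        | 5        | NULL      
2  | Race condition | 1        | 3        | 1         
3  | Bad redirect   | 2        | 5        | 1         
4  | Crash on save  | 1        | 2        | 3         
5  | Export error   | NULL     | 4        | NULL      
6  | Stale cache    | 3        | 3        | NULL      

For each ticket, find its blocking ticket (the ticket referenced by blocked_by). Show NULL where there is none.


This is a self-join: tickets is joined to a second copy of itself, matching each row's blocked_by to another row's id. Use LEFT JOIN so rows with blocked_by=NULL are kept.
  - ticket 1 (Missing icon): blocked_by=NULL -> NULL
  - ticket 2 (Race condition): blocked_by=1 -> Missing icon
  - ticket 3 (Bad redirect): blocked_by=1 -> Missing icon
  - ticket 4 (Crash on save): blocked_by=3 -> Bad redirect
  - ticket 5 (Export error): blocked_by=NULL -> NULL
  - ticket 6 (Stale cache): blocked_by=NULL -> NULL

SQL:
SELECT a.title AS item, b.title AS blocked_by
FROM tickets a
LEFT JOIN tickets b ON a.blocked_by = b.id

Result:
item           | blocked_by  
---------------+-------------
Missing icon   | NULL        
Race condition | Missing icon
Bad redirect   | Missing icon
Crash on save  | Bad redirect
Export error   | NULL        
Stale cache    | NULL        


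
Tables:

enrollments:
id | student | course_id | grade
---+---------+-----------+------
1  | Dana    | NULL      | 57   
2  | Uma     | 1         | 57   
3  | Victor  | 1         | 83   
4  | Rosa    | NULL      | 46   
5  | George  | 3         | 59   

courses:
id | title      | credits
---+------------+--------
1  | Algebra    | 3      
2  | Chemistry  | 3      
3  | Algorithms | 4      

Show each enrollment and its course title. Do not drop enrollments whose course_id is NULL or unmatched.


LEFT JOIN keeps every row from enrollments (the left table); where course_id has no match in courses, the course columns become NULL. Walk through each enrollment:
  - enrollment 1 (Dana): course_id=NULL, no match -> kept with NULL
  - enrollment 2 (Uma): course_id=1 -> matches Algebra
  - enrollment 3 (Victor): course_id=1 -> matches Algebra
  - enrollment 4 (Rosa): course_id=NULL, no match -> kept with NULL
  - enrollment 5 (George): course_id=3 -> matches Algorithms
All 5 rows appear; 2 have NULL course.

SQL:
SELECT a.student, b.title AS course
FROM enrollments a
LEFT JOIN courses b ON a.course_id = b.id

Result:
student | course    
--------+-----------
Dana    | NULL      
Uma     | Algebra   
Victor  | Algebra   
Rosa    | NULL      
George  | Algorithms


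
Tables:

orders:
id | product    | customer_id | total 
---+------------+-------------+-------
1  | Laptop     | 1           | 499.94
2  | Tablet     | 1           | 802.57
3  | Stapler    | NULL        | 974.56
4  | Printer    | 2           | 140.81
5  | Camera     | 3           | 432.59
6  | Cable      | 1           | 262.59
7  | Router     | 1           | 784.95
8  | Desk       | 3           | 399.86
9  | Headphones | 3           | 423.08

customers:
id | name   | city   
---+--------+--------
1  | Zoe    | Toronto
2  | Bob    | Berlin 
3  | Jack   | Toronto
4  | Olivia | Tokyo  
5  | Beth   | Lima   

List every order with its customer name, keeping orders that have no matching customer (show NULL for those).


LEFT JOIN keeps every row from orders (the left table); where customer_id has no match in customers, the customer columns become NULL. Walk through each order:
  - order 1 (Laptop): customer_id=1 -> matches Zoe
  - order 2 (Tablet): customer_id=1 -> matches Zoe
  - order 3 (Stapler): customer_id=NULL, no match -> kept with NULL
  - order 4 (Printer): customer_id=2 -> matches Bob
  - order 5 (Camera): customer_id=3 -> matches Jack
  - order 6 (Cable): customer_id=1 -> matches Zoe
  - order 7 (Router): customer_id=1 -> matches Zoe
  - order 8 (Desk): customer_id=3 -> matches Jack
  - order 9 (Headphones): customer_id=3 -> matches Jack
All 9 rows appear; 1 has NULL customer.

SQL:
SELECT a.product, b.name AS customer
FROM orders a
LEFT JOIN customers b ON a.customer_id = b.id

Result:
product    | customer
-----------+---------
Laptop     | Zoe     
Tablet     | Zoe     
Stapler    | NULL    
Printer    | Bob     
Camera     | Jack    
Cable      | Zoe     
Router     | Zoe     
Desk       | Jack    
Headphones | Jack    


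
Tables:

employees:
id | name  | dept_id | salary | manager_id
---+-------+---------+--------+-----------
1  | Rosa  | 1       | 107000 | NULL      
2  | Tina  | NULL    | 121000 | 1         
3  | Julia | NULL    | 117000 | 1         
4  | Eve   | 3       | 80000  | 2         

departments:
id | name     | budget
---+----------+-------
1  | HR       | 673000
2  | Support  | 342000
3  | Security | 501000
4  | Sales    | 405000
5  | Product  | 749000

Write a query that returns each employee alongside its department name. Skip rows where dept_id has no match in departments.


INNER JOIN keeps only employees rows whose dept_id matches an id in departments. Walk through each employee:
  - employee 1 (Rosa): dept_id=1 -> matches HR
  - employee 2 (Tina): dept_id=NULL, no match -> dropped
  - employee 3 (Julia): dept_id=NULL, no match -> dropped
  - employee 4 (Eve): dept_id=3 -> matches Security
So 2 of 4 rows are dropped.

SQL:
SELECT a.name, b.name AS department
FROM employees a
INNER JOIN departments b ON a.dept_id = b.id

Result:
name | department
-----+-----------
Rosa | HR        
Eve  | Security  


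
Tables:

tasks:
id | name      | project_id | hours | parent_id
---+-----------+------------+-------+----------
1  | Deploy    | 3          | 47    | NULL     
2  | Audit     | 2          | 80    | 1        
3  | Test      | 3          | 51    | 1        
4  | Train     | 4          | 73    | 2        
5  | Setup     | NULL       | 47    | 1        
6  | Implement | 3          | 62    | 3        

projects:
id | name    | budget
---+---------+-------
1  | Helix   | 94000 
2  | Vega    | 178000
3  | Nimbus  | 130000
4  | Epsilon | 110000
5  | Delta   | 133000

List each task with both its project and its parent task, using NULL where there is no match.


Two LEFT JOINs from the same base table tasks: one to projects via project_id, one to tasks itself via parent_id. Both are LEFT so every task is preserved.
Match against projects:
  - task 1 (Deploy): project_id=3 -> matches Nimbus
  - task 2 (Audit): project_id=2 -> matches Vega
  - task 3 (Test): project_id=3 -> matches Nimbus
  - task 4 (Train): project_id=4 -> matches Epsilon
  - task 5 (Setup): project_id=NULL, no match -> kept with NULL
  - task 6 (Implement): project_id=3 -> matches Nimbus
Match against tasks (self):
  - task 1 (Deploy): parent_id=NULL -> NULL
  - task 2 (Audit): parent_id=1 -> Deploy
  - task 3 (Test): parent_id=1 -> Deploy
  - task 4 (Train): parent_id=2 -> Audit
  - task 5 (Setup): parent_id=1 -> Deploy
  - task 6 (Implement): parent_id=3 -> Test

SQL:
SELECT a.name, b.name AS project, c.name AS parent
FROM tasks a
LEFT JOIN projects b ON a.project_id = b.id
LEFT JOIN tasks c ON a.parent_id = c.id

Result:
name      | project | parent
----------+---------+-------
Deploy    | Nimbus  | NULL  
Audit     | Vega    | Deploy
Test      | Nimbus  | Deploy
Train     | Epsilon | Audit 
Setup     | NULL    | Deploy
Implement | Nimbus  | Test  


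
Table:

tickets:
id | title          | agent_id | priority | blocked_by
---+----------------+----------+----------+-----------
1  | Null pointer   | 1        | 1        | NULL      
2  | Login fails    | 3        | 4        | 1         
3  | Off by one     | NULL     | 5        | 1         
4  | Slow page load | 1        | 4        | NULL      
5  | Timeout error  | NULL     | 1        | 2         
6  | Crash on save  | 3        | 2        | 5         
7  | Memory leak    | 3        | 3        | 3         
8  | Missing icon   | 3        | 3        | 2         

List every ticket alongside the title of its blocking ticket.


This is a self-join: tickets is joined to a second copy of itself, matching each row's blocked_by to another row's id. Use LEFT JOIN so rows with blocked_by=NULL are kept.
  - ticket 1 (Null pointer): blocked_by=NULL -> NULL
  - ticket 2 (Login fails): blocked_by=1 -> Null pointer
  - ticket 3 (Off by one): blocked_by=1 -> Null pointer
  - ticket 4 (Slow page load): blocked_by=NULL -> NULL
  - ticket 5 (Timeout error): blocked_by=2 -> Login fails
  - ticket 6 (Crash on save): blocked_by=5 -> Timeout error
  - ticket 7 (Memory leak): blocked_by=3 -> Off by one
  - ticket 8 (Missing icon): blocked_by=2 -> Login fails

SQL:
SELECT a.title AS item, b.title AS blocked_by
FROM tickets a
LEFT JOIN tickets b ON a.blocked_by = b.id

Result:
item           | blocked_by   
---------------+--------------
Null pointer   | NULL         
Login fails    | Null pointer 
Off by one     | Null pointer 
Slow page load | NULL         
Timeout error  | Login fails  
Crash on save  | Timeout error
Memory leak    | Off by one   
Missing icon   | Login fails  


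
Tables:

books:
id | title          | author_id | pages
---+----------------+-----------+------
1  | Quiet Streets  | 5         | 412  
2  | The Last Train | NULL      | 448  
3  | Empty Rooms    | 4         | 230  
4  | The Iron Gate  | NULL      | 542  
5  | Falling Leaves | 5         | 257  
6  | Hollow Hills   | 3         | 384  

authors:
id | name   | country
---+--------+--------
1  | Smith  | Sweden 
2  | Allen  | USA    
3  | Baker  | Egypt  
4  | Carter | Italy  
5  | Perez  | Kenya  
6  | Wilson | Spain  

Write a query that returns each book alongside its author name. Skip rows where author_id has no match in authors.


INNER JOIN keeps only books rows whose author_id matches an id in authors. Walk through each book:
  - book 1 (Quiet Streets): author_id=5 -> matches Perez
  - book 2 (The Last Train): author_id=NULL, no match -> dropped
  - book 3 (Empty Rooms): author_id=4 -> matches Carter
  - book 4 (The Iron Gate): author_id=NULL, no match -> dropped
  - book 5 (Falling Leaves): author_id=5 -> matches Perez
  - book 6 (Hollow Hills): author_id=3 -> matches Baker
So 2 of 6 rows are dropped.

SQL:
SELECT a.title, b.name AS author
FROM books a
INNER JOIN authors b ON a.author_id = b.id

Result:
title          | author
---------------+-------
Quiet Streets  | Perez 
Empty Rooms    | Carter
Falling Leaves | Perez 
Hollow Hills   | Baker 


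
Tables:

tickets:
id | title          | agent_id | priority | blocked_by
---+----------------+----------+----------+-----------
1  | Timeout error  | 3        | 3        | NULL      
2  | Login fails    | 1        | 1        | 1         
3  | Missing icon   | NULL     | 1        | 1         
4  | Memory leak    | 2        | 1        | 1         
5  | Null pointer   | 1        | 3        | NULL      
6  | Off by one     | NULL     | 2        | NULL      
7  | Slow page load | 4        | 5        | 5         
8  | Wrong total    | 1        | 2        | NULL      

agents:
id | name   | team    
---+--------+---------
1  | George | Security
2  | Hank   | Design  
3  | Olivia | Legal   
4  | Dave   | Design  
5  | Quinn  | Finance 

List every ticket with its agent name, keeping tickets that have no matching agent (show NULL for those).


LEFT JOIN keeps every row from tickets (the left table); where agent_id has no match in agents, the agent columns become NULL. Walk through each ticket:
  - ticket 1 (Timeout error): agent_id=3 -> matches Olivia
  - ticket 2 (Login fails): agent_id=1 -> matches George
  - ticket 3 (Missing icon): agent_id=NULL, no match -> kept with NULL
  - ticket 4 (Memory leak): agent_id=2 -> matches Hank
  - ticket 5 (Null pointer): agent_id=1 -> matches George
  - ticket 6 (Off by one): agent_id=NULL, no match -> kept with NULL
  - ticket 7 (Slow page load): agent_id=4 -> matches Dave
  - ticket 8 (Wrong total): agent_id=1 -> matches George
All 8 rows appear; 2 have NULL agent.

SQL:
SELECT a.title, b.name AS agent
FROM tickets a
LEFT JOIN agents b ON a.agent_id = b.id

Result:
title          | agent 
---------------+-------
Timeout error  | Olivia
Login fails    | George
Missing icon   | NULL  
Memory leak    | Hank  
Null pointer   | George
Off by one     | NULL  
Slow page load | Dave  
Wrong total    | George


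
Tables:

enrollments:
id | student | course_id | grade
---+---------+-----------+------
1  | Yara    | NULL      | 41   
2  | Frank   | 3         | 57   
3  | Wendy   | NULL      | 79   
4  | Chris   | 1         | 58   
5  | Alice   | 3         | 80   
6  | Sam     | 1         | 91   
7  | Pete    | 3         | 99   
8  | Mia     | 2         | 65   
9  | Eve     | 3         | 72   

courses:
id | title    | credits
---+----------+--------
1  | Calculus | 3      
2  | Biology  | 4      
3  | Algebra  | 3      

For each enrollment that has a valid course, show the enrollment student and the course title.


INNER JOIN keeps only enrollments rows whose course_id matches an id in courses. Walk through each enrollment:
  - enrollment 1 (Yara): course_id=NULL, no match -> dropped
  - enrollment 2 (Frank): course_id=3 -> matches Algebra
  - enrollment 3 (Wendy): course_id=NULL, no match -> dropped
  - enrollment 4 (Chris): course_id=1 -> matches Calculus
  - enrollment 5 (Alice): course_id=3 -> matches Algebra
  - enrollment 6 (Sam): course_id=1 -> matches Calculus
  - enrollment 7 (Pete): course_id=3 -> matches Algebra
  - enrollment 8 (Mia): course_id=2 -> matches Biology
  - enrollment 9 (Eve): course_id=3 -> matches Algebra
So 2 of 9 rows are dropped.

SQL:
SELECT a.student, b.title AS course
FROM enrollments a
INNER JOIN courses b ON a.course_id = b.id

Result:
student | course  
--------+---------
Frank   | Algebra 
Chris   | Calculus
Alice   | Algebra 
Sam     | Calculus
Pete    | Algebra 
Mia     | Biology 
Eve     | Algebra 


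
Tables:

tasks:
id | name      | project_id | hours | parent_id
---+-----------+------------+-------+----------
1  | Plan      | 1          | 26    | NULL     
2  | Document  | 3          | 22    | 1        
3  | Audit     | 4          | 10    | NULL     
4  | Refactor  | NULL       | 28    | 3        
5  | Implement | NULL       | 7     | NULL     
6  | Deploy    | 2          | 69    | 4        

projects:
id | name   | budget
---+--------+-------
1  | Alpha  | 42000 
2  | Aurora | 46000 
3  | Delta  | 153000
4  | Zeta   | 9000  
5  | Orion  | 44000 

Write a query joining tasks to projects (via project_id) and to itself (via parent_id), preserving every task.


Two LEFT JOINs from the same base table tasks: one to projects via project_id, one to tasks itself via parent_id. Both are LEFT so every task is preserved.
Match against projects:
  - task 1 (Plan): project_id=1 -> matches Alpha
  - task 2 (Document): project_id=3 -> matches Delta
  - task 3 (Audit): project_id=4 -> matches Zeta
  - task 4 (Refactor): project_id=NULL, no match -> kept with NULL
  - task 5 (Implement): project_id=NULL, no match -> kept with NULL
  - task 6 (Deploy): project_id=2 -> matches Aurora
Match against tasks (self):
  - task 1 (Plan): parent_id=NULL -> NULL
  - task 2 (Document): parent_id=1 -> Plan
  - task 3 (Audit): parent_id=NULL -> NULL
  - task 4 (Refactor): parent_id=3 -> Audit
  - task 5 (Implement): parent_id=NULL -> NULL
  - task 6 (Deploy): parent_id=4 -> Refactor

SQL:
SELECT a.name, b.name AS project, c.name AS parent
FROM tasks a
LEFT JOIN projects b ON a.project_id = b.id
LEFT JOIN tasks c ON a.parent_id = c.id

Result:
name      | project | parent  
----------+---------+---------
Plan      | Alpha   | NULL    
Document  | Delta   | Plan    
Audit     | Zeta    | NULL    
Refactor  | NULL    | Audit   
Implement | NULL    | NULL    
Deploy    | Aurora  | Refactor


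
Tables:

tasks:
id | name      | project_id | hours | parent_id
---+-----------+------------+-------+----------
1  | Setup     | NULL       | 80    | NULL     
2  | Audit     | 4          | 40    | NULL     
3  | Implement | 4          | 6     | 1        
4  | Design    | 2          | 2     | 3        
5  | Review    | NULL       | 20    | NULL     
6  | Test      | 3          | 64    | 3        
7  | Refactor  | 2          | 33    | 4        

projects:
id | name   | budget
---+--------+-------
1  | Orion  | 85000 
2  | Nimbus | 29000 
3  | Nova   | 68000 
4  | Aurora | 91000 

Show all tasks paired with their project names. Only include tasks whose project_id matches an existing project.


INNER JOIN keeps only tasks rows whose project_id matches an id in projects. Walk through each task:
  - task 1 (Setup): project_id=NULL, no match -> dropped
  - task 2 (Audit): project_id=4 -> matches Aurora
  - task 3 (Implement): project_id=4 -> matches Aurora
  - task 4 (Design): project_id=2 -> matches Nimbus
  - task 5 (Review): project_id=NULL, no match -> dropped
  - task 6 (Test): project_id=3 -> matches Nova
  - task 7 (Refactor): project_id=2 -> matches Nimbus
So 2 of 7 rows are dropped.

SQL:
SELECT a.name, b.name AS project
FROM tasks a
INNER JOIN projects b ON a.project_id = b.id

Result:
name      | project
----------+--------
Audit     | Aurora 
Implement | Aurora 
Design    | Nimbus 
Test      | Nova   
Refactor  | Nimbus 


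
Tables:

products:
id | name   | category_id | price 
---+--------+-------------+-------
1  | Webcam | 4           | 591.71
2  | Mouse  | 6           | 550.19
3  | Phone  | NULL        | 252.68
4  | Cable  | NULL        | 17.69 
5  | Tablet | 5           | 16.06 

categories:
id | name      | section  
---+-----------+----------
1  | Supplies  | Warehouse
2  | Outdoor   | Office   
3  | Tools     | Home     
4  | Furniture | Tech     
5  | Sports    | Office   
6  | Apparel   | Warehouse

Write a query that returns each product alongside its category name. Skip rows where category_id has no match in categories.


INNER JOIN keeps only products rows whose category_id matches an id in categories. Walk through each product:
  - product 1 (Webcam): category_id=4 -> matches Furniture
  - product 2 (Mouse): category_id=6 -> matches Apparel
  - product 3 (Phone): category_id=NULL, no match -> dropped
  - product 4 (Cable): category_id=NULL, no match -> dropped
  - product 5 (Tablet): category_id=5 -> matches Sports
So 2 of 5 rows are dropped.

SQL:
SELECT a.name, b.name AS category
FROM products a
INNER JOIN categories b ON a.category_id = b.id

Result:
name   | category 
-------+----------
Webcam | Furniture
Mouse  | Apparel  
Tablet | Sports   


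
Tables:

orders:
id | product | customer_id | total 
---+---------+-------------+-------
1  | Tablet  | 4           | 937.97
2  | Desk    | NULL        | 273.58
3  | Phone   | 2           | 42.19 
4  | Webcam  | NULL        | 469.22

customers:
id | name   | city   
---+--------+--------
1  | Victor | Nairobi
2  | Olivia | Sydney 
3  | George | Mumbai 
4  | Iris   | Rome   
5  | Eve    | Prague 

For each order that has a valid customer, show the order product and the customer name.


INNER JOIN keeps only orders rows whose customer_id matches an id in customers. Walk through each order:
  - order 1 (Tablet): customer_id=4 -> matches Iris
  - order 2 (Desk): customer_id=NULL, no match -> dropped
  - order 3 (Phone): customer_id=2 -> matches Olivia
  - order 4 (Webcam): customer_id=NULL, no match -> dropped
So 2 of 4 rows are dropped.

SQL:
SELECT a.product, b.name AS customer
FROM orders a
INNER JOIN customers b ON a.customer_id = b.id

Result:
product | customer
--------+---------
Tablet  | Iris    
Phone   | Olivia  


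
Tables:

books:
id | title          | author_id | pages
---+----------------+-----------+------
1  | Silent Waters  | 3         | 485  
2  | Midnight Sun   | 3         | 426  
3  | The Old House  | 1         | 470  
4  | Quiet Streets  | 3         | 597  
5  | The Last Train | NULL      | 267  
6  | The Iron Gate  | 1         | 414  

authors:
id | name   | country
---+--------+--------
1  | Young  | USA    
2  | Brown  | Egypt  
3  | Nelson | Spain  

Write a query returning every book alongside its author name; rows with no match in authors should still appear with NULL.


LEFT JOIN keeps every row from books (the left table); where author_id has no match in authors, the author columns become NULL. Walk through each book:
  - book 1 (Silent Waters): author_id=3 -> matches Nelson
  - book 2 (Midnight Sun): author_id=3 -> matches Nelson
  - book 3 (The Old House): author_id=1 -> matches Young
  - book 4 (Quiet Streets): author_id=3 -> matches Nelson
  - book 5 (The Last Train): author_id=NULL, no match -> kept with NULL
  - book 6 (The Iron Gate): author_id=1 -> matches Young
All 6 rows appear; 1 has NULL author.

SQL:
SELECT a.title, b.name AS author
FROM books a
LEFT JOIN authors b ON a.author_id = b.id

Result:
title          | author
---------------+-------
Silent Waters  | Nelson
Midnight Sun   | Nelson
The Old House  | Young 
Quiet Streets  | Nelson
The Last Train | NULL  
The Iron Gate  | Young 


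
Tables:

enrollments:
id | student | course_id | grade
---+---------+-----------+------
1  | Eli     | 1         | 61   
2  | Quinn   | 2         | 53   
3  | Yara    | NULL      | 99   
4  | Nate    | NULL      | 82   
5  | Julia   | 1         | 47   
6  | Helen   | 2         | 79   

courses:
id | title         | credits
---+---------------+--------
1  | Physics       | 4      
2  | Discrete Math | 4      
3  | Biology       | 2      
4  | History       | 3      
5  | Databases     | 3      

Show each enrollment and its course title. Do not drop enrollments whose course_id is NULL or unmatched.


LEFT JOIN keeps every row from enrollments (the left table); where course_id has no match in courses, the course columns become NULL. Walk through each enrollment:
  - enrollment 1 (Eli): course_id=1 -> matches Physics
  - enrollment 2 (Quinn): course_id=2 -> matches Discrete Math
  - enrollment 3 (Yara): course_id=NULL, no match -> kept with NULL
  - enrollment 4 (Nate): course_id=NULL, no match -> kept with NULL
  - enrollment 5 (Julia): course_id=1 -> matches Physics
  - enrollment 6 (Helen): course_id=2 -> matches Discrete Math
All 6 rows appear; 2 have NULL course.

SQL:
SELECT a.student, b.title AS course
FROM enrollments a
LEFT JOIN courses b ON a.course_id = b.id

Result:
student | course       
--------+--------------
Eli     | Physics      
Quinn   | Discrete Math
Yara    | NULL         
Nate    | NULL         
Julia   | Physics      
Helen   | Discrete Math


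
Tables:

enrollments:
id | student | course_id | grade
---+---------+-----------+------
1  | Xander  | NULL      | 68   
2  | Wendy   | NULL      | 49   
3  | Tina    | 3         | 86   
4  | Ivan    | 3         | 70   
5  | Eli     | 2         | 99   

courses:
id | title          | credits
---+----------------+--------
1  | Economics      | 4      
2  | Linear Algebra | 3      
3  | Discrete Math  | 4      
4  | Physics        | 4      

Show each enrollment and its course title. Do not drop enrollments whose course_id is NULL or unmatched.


LEFT JOIN keeps every row from enrollments (the left table); where course_id has no match in courses, the course columns become NULL. Walk through each enrollment:
  - enrollment 1 (Xander): course_id=NULL, no match -> kept with NULL
  - enrollment 2 (Wendy): course_id=NULL, no match -> kept with NULL
  - enrollment 3 (Tina): course_id=3 -> matches Discrete Math
  - enrollment 4 (Ivan): course_id=3 -> matches Discrete Math
  - enrollment 5 (Eli): course_id=2 -> matches Linear Algebra
All 5 rows appear; 2 have NULL course.

SQL:
SELECT a.student, b.title AS course
FROM enrollments a
LEFT JOIN courses b ON a.course_id = b.id

Result:
student | course        
--------+---------------
Xander  | NULL          
Wendy   | NULL          
Tina    | Discrete Math 
Ivan    | Discrete Math 
Eli     | Linear Algebra


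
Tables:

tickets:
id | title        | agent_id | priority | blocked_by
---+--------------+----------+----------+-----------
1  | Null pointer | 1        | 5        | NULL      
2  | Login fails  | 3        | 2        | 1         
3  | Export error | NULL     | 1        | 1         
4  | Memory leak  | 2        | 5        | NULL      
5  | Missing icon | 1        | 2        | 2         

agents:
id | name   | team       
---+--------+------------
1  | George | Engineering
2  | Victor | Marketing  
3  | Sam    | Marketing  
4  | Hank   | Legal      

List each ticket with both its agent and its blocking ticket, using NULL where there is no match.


Two LEFT JOINs from the same base table tickets: one to agents via agent_id, one to tickets itself via blocked_by. Both are LEFT so every ticket is preserved.
Match against agents:
  - ticket 1 (Null pointer): agent_id=1 -> matches George
  - ticket 2 (Login fails): agent_id=3 -> matches Sam
  - ticket 3 (Export error): agent_id=NULL, no match -> kept with NULL
  - ticket 4 (Memory leak): agent_id=2 -> matches Victor
  - ticket 5 (Missing icon): agent_id=1 -> matches George
Match against tickets (self):
  - ticket 1 (Null pointer): blocked_by=NULL -> NULL
  - ticket 2 (Login fails): blocked_by=1 -> Null pointer
  - ticket 3 (Export error): blocked_by=1 -> Null pointer
  - ticket 4 (Memory leak): blocked_by=NULL -> NULL
  - ticket 5 (Missing icon): blocked_by=2 -> Login fails

SQL:
SELECT a.title, b.name AS agent, c.title AS blocked_by
FROM tickets a
LEFT JOIN agents b ON a.agent_id = b.id
LEFT JOIN tickets c ON a.blocked_by = c.id

Result:
title        | agent  | blocked_by  
-------------+--------+-------------
Null pointer | George | NULL        
Login fails  | Sam    | Null pointer
Export error | NULL   | Null pointer
Memory leak  | Victor | NULL        
Missing icon | George | Login fails 


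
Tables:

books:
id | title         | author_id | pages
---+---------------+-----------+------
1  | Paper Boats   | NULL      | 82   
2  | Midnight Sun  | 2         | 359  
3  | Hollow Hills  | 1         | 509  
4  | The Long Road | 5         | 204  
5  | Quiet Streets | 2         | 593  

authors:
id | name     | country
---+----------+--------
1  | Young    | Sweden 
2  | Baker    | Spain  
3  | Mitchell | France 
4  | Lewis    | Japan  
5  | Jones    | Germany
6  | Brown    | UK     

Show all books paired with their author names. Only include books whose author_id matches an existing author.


INNER JOIN keeps only books rows whose author_id matches an id in authors. Walk through each book:
  - book 1 (Paper Boats): author_id=NULL, no match -> dropped
  - book 2 (Midnight Sun): author_id=2 -> matches Baker
  - book 3 (Hollow Hills): author_id=1 -> matches Young
  - book 4 (The Long Road): author_id=5 -> matches Jones
  - book 5 (Quiet Streets): author_id=2 -> matches Baker
So 1 of 5 rows is dropped.

SQL:
SELECT a.title, b.name AS author
FROM books a
INNER JOIN authors b ON a.author_id = b.id

Result:
title         | author
--------------+-------
Midnight Sun  | Baker 
Hollow Hills  | Young 
The Long Road | Jones 
Quiet Streets | Baker 


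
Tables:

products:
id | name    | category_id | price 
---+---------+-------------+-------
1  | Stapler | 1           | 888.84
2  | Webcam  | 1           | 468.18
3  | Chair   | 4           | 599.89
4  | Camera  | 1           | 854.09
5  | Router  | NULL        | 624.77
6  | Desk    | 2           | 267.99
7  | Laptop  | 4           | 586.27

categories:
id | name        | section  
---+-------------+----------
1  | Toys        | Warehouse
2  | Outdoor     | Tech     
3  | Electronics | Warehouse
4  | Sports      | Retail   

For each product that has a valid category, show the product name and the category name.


INNER JOIN keeps only products rows whose category_id matches an id in categories. Walk through each product:
  - product 1 (Stapler): category_id=1 -> matches Toys
  - product 2 (Webcam): category_id=1 -> matches Toys
  - product 3 (Chair): category_id=4 -> matches Sports
  - product 4 (Camera): category_id=1 -> matches Toys
  - product 5 (Router): category_id=NULL, no match -> dropped
  - product 6 (Desk): category_id=2 -> matches Outdoor
  - product 7 (Laptop): category_id=4 -> matches Sports
So 1 of 7 rows is dropped.

SQL:
SELECT a.name, b.name AS category
FROM products a
INNER JOIN categories b ON a.category_id = b.id

Result:
name    | category
--------+---------
Stapler | Toys    
Webcam  | Toys    
Chair   | Sports  
Camera  | Toys    
Desk    | Outdoor 
Laptop  | Sports  


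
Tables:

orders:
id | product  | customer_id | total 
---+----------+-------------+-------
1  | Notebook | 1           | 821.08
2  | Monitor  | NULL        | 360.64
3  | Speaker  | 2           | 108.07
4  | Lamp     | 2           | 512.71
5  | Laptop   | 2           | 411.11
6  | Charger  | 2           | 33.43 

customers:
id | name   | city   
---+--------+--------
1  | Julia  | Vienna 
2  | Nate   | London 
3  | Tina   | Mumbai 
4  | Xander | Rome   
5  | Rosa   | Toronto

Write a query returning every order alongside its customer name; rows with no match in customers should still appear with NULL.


LEFT JOIN keeps every row from orders (the left table); where customer_id has no match in customers, the customer columns become NULL. Walk through each order:
  - order 1 (Notebook): customer_id=1 -> matches Julia
  - order 2 (Monitor): customer_id=NULL, no match -> kept with NULL
  - order 3 (Speaker): customer_id=2 -> matches Nate
  - order 4 (Lamp): customer_id=2 -> matches Nate
  - order 5 (Laptop): customer_id=2 -> matches Nate
  - order 6 (Charger): customer_id=2 -> matches Nate
All 6 rows appear; 1 has NULL customer.

SQL:
SELECT a.product, b.name AS customer
FROM orders a
LEFT JOIN customers b ON a.customer_id = b.id

Result:
product  | customer
---------+---------
Notebook | Julia   
Monitor  | NULL    
Speaker  | Nate    
Lamp     | Nate    
Laptop   | Nate    
Charger  | Nate    


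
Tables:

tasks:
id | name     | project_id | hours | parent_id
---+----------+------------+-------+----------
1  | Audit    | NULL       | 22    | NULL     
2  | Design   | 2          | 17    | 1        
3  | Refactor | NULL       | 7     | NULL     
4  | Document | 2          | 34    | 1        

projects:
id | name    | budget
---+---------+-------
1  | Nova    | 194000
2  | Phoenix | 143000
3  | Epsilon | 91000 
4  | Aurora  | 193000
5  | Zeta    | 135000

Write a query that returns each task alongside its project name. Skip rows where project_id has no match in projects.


INNER JOIN keeps only tasks rows whose project_id matches an id in projects. Walk through each task:
  - task 1 (Audit): project_id=NULL, no match -> dropped
  - task 2 (Design): project_id=2 -> matches Phoenix
  - task 3 (Refactor): project_id=NULL, no match -> dropped
  - task 4 (Document): project_id=2 -> matches Phoenix
So 2 of 4 rows are dropped.

SQL:
SELECT a.name, b.name AS project
FROM tasks a
INNER JOIN projects b ON a.project_id = b.id

Result:
name     | project
---------+--------
Design   | Phoenix
Document | Phoenix


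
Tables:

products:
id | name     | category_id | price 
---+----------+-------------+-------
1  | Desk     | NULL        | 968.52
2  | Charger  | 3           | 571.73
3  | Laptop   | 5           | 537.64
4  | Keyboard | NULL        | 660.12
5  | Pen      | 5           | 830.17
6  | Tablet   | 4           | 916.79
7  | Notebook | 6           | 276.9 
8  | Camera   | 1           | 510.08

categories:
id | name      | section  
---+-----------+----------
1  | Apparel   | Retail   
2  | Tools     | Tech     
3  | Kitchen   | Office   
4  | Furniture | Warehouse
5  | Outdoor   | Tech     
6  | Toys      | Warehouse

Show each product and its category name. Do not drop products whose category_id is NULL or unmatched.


LEFT JOIN keeps every row from products (the left table); where category_id has no match in categories, the category columns become NULL. Walk through each product:
  - product 1 (Desk): category_id=NULL, no match -> kept with NULL
  - product 2 (Charger): category_id=3 -> matches Kitchen
  - product 3 (Laptop): category_id=5 -> matches Outdoor
  - product 4 (Keyboard): category_id=NULL, no match -> kept with NULL
  - product 5 (Pen): category_id=5 -> matches Outdoor
  - product 6 (Tablet): category_id=4 -> matches Furniture
  - product 7 (Notebook): category_id=6 -> matches Toys
  - product 8 (Camera): category_id=1 -> matches Apparel
All 8 rows appear; 2 have NULL category.

SQL:
SELECT a.name, b.name AS category
FROM products a
LEFT JOIN categories b ON a.category_id = b.id

Result:
name     | category 
---------+----------
Desk     | NULL     
Charger  | Kitchen  
Laptop   | Outdoor  
Keyboard | NULL     
Pen      | Outdoor  
Tablet   | Furniture
Notebook | Toys     
Camera   | Apparel  


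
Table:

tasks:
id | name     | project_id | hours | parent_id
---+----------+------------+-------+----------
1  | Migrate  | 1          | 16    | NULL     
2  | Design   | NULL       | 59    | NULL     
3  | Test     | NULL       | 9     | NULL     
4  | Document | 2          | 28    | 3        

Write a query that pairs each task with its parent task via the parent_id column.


This is a self-join: tasks is joined to a second copy of itself, matching each row's parent_id to another row's id. Use LEFT JOIN so rows with parent_id=NULL are kept.
  - task 1 (Migrate): parent_id=NULL -> NULL
  - task 2 (Design): parent_id=NULL -> NULL
  - task 3 (Test): parent_id=NULL -> NULL
  - task 4 (Document): parent_id=3 -> Test

SQL:
SELECT a.name AS item, b.name AS parent
FROM tasks a
LEFT JOIN tasks b ON a.parent_id = b.id

Result:
item     | parent
---------+-------
Migrate  | NULL  
Design   | NULL  
Test     | NULL  
Document | Test  
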